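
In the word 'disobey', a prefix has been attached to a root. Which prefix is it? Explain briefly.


The word 'disobey' = 'dis' (prefix) + 'obey' (root). The prefix is 'dis'.

dis


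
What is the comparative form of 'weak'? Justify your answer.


Apply comparative formation (add -er): 'weak' -> 'weaker'.

weaker


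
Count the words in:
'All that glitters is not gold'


Split into words: All | that | glitters | is | not | gold = 6 words.

6


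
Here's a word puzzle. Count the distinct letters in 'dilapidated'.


Unique letters in 'dilapidated': {a, d, e, i, l, p, t} = 7 distinct letters.

7


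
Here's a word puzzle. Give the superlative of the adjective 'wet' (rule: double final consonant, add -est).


Apply superlative formation (double final consonant, add -est): 'wet' -> 'wettest'.

wettest


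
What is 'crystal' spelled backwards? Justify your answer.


Reverse 'crystal' character by character: 'latsyrc'.

latsyrc


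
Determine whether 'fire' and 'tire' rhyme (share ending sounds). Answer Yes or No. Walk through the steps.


Rime (stressed vowel + following sounds) of 'fire': -ire = /aɪər/
Rime of 'tire': -ire = /aɪər/
/aɪər/ and /aɪər/ are the same ending sound, so the words rhyme.

Yes


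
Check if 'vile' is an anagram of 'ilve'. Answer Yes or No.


Sorted letters of 'vile': 'eilv'
Sorted letters of 'ilve': 'eilv'
They match.

Yes


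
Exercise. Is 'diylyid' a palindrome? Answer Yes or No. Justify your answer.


Forward: 'diylyid'
Reversed: 'diylyid'
They are identical.

Yes


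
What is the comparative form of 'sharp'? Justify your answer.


Apply comparative formation (add -er): 'sharp' -> 'sharper'.

sharper


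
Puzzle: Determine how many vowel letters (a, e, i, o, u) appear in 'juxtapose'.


Vowels in 'juxtapose': u, a, o, e = 4 vowels.

4


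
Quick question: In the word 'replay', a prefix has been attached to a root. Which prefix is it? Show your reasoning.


The word 'replay' = 're' (prefix) + 'play' (root). The prefix is 're'.

re


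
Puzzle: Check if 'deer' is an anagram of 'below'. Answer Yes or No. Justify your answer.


Sorted letters of 'deer': 'deer'
Sorted letters of 'below': 'below'
They do not match.

No


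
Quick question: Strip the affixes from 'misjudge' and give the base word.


Remove prefix 'mis' from 'misjudge' to get root 'judge'.

judge


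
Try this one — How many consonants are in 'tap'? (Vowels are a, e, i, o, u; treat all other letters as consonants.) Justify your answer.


Consonants in 'tap': t, p = 2 consonants.

2


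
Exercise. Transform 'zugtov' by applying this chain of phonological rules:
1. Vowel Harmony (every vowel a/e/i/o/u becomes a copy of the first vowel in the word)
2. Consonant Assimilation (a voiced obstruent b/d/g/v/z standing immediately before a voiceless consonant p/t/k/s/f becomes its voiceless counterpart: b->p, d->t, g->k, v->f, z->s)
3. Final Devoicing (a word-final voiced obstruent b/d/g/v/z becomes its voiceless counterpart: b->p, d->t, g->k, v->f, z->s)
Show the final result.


Starting form: 'zugtov'
Rule 1: Vowel Harmony: all vowels become 'u' (matching first vowel). 'zugtov' -> 'zugtuv'
Rule 2: Consonant Assimilation: voiced obstruent before voiceless consonant becomes voiceless ('gt' -> 'kt'). 'zugtuv' -> 'zuktuv'
Rule 3: Final Devoicing: word-final voiced obstruent 'v' becomes voiceless 'f'. 'zuktuv' -> 'zuktuf'
Final form: 'zuktuf'

zuktuf


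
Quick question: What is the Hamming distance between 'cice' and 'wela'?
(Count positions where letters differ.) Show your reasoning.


Alignment:
Position 1: 'c' vs 'w' = DIFFER
Position 2: 'i' vs 'e' = DIFFER
Position 3: 'c' vs 'l' = DIFFER
Position 4: 'e' vs 'a' = DIFFER
Total differences: 4

4


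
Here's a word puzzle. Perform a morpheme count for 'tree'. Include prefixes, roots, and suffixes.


Decomposition: tree (free morpheme) = 1 morpheme(s)

1 morphemes


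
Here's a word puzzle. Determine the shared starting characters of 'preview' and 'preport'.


Compare from the start: 3 characters match: 'pre'. Mismatch at position 4: 'v' vs 'p'.

pre


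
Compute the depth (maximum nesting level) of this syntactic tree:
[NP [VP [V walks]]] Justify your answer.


Count bracket nesting levels:
'[' at pos 0: depth = 1
'[' at pos 4: depth = 2
'[' at pos 8: depth = 3
Maximum depth reached: 3

3


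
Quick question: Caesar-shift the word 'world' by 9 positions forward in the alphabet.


Shift each letter by 9: w -> f, o -> x, r -> a, l -> u, d -> m. Result: 'fxaum'.

fxaum


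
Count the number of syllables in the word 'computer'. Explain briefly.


Break 'computer' into syllables: com-pu-ter -> com | pu | ter = 3 syllables

3 syllables


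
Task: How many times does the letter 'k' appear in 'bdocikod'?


Letter 'k' in 'bdocikod': found at position(s) 6 = 1 occurrence(s).

1


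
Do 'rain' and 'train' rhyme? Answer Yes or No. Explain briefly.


Rime (stressed vowel + following sounds) of 'rain': -ain = /eɪn/
Rime of 'train': -ain = /eɪn/
/eɪn/ and /eɪn/ are the same ending sound, so the words rhyme.

Yes


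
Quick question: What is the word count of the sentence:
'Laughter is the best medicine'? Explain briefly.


Split into words: Laughter | is | the | best | medicine = 5 words.

5


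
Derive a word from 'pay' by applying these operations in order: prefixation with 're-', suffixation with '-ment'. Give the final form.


Step 1: Add prefix 're-' to 'pay' = 'repay'
Step 2: Add suffix '-ment' to 'repay' = 'repayment'

repayment


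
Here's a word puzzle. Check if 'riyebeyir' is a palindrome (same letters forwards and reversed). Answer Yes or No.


Forward: 'riyebeyir'
Reversed: 'riyebeyir'
They are identical.

Yes


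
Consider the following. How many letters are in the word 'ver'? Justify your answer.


Spell out 'ver' and number each letter: v(1), e(2), r(3). Total: 3 letters.

3


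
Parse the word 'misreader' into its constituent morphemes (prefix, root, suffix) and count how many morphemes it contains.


Step 1: Identify prefix: 'mis' (meaning: wrongly)
Step 2: Identify root: 'read'
Step 3: Identify suffix(es): 'er'
Decomposition: mis- (prefix: wrongly) + read (root) + -er (suffix: one who)
Total morphemes: 3

3 morphemes (mis- (prefix: wrongly) + read (root) + -er (suffix: one who))


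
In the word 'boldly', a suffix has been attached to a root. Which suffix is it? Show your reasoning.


The word 'boldly' = 'bold' (root) + '-ly' (suffix). The suffix is '-ly'.

ly


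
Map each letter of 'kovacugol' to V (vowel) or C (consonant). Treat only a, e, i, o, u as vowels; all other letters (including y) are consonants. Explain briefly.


Letter mapping: k = C, o = V, v = C, a = V, c = C, u = V, g = C, o = V, l = C.

CVCVCVCVC


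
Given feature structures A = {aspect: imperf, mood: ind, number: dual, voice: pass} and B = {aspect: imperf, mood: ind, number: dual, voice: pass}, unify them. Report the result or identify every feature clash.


Compare features:
aspect: A=imperf vs B=imperf -> unified: imperf
mood: A=ind vs B=ind -> unified: ind
number: A=dual vs B=dual -> unified: dual
voice: A=pass vs B=pass -> unified: pass
No clashes found.

Unified: {aspect: imperf, mood: ind, number: dual, voice: pass}


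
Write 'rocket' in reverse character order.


Reverse 'rocket' character by character: 'tekcor'.

tekcor


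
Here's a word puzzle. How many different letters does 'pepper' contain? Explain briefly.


Unique letters in 'pepper': {e, p, r} = 3 distinct letters.

3


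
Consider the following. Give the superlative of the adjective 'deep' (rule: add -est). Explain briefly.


Apply superlative formation (add -est): 'deep' -> 'deepest'.

deepest


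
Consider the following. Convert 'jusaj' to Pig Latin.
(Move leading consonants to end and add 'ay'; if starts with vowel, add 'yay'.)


'jusaj': move consonant cluster 'j' to end and add 'ay': 'usajjay'.

usajjay


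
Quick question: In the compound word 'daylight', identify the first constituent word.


Split 'daylight' into 'day' + 'light'. The first part is 'day'.

day


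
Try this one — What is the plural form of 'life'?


Apply rule: Change -fe to -ves. 'life' becomes 'lives'.

lives


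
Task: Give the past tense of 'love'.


Apply rule: Add -d (word ends in -e). 'love' becomes 'loved'.

loved


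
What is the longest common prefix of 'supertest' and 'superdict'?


Compare from the start: 5 characters match: 'super'. Mismatch at position 6: 't' vs 'd'.

super


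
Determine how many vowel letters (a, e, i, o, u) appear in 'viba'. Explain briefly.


Vowels in 'viba': i, a = 2 vowels.

2


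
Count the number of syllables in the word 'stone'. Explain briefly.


Break 'stone' into syllables: stone -> stone = 1 syllable

1 syllable


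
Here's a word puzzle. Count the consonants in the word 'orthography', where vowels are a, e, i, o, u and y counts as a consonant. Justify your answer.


Consonants in 'orthography': r, t, h, g, r, p, h, y = 8 consonants.

8


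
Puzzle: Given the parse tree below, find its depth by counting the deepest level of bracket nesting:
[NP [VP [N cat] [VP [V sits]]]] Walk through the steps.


Count bracket nesting levels:
'[' at pos 0: depth = 1
'[' at pos 4: depth = 2
'[' at pos 8: depth = 3
'[' at pos 16: depth = 3
'[' at pos 20: depth = 4
Maximum depth reached: 4

4


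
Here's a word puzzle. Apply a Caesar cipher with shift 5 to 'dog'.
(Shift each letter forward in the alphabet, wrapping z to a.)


Shift each letter by 5: d -> i, o -> t, g -> l. Result: 'itl'.

itl


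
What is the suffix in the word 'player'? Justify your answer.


The word 'player' = 'play' (root) + '-er' (suffix). The suffix is '-er'.

er


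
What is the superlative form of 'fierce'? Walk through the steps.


Apply superlative formation (ends in e: add -st): 'fierce' -> 'fiercest'.

fiercest


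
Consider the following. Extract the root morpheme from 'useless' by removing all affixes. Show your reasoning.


Remove suffix '-less' from 'useless' to get root 'use'.

use


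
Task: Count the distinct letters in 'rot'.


Unique letters in 'rot': {o, r, t} = 3 distinct letters.

3


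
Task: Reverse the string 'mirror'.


Reverse 'mirror' character by character: 'rorrim'.

rorrim


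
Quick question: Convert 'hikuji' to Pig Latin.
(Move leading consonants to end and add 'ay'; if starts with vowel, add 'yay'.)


'hikuji': move consonant cluster 'h' to end and add 'ay': 'ikujihay'.

ikujihay


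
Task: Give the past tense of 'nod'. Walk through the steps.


Apply rule: Double final consonant and add -ed. 'nod' becomes 'nodded'.

nodded


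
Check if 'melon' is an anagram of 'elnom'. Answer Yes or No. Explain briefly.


Sorted letters of 'melon': 'elmno'
Sorted letters of 'elnom': 'elmno'
They match.

Yes


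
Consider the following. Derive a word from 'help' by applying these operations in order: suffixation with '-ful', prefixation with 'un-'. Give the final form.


Step 1: Add suffix '-ful' to 'help' = 'helpful'
Step 2: Add prefix 'un-' to 'helpful' = 'unhelpful'

unhelpful


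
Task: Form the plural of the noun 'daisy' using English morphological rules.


Apply rule: Change -y to -ies (consonant + y). 'daisy' becomes 'daisies'.

daisies


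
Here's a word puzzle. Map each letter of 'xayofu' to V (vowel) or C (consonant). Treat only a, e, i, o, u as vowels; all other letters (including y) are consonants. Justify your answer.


Letter mapping: x = C, a = V, y = C, o = V, f = C, u = V.

CVCVCV


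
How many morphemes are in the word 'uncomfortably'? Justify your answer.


Decomposition: un- (prefix) + comfort (root) + -able (suffix) + -ly (suffix) = 4 morpheme(s)

4 morphemes


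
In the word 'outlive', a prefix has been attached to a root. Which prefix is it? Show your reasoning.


The word 'outlive' = 'out' (prefix) + 'live' (root). The prefix is 'out'.

out


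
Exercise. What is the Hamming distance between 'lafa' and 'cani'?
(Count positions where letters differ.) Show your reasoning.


Alignment:
Position 1: 'l' vs 'c' = DIFFER
Position 2: 'a' vs 'a' = match
Position 3: 'f' vs 'n' = DIFFER
Position 4: 'a' vs 'i' = DIFFER
Total differences: 3

3


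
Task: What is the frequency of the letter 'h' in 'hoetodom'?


Letter 'h' in 'hoetodom': found at position(s) 1 = 1 occurrence(s).

1


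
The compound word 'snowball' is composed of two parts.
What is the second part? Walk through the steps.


Split 'snowball' into 'snow' + 'ball'. The second part is 'ball'.

ball


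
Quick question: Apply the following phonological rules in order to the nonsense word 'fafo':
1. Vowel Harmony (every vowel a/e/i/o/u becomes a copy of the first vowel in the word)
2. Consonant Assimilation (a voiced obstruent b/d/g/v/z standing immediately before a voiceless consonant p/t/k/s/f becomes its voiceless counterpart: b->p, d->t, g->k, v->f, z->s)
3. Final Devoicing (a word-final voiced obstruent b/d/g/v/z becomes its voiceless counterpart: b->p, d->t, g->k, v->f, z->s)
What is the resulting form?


Starting form: 'fafo'
Rule 1: Vowel Harmony: all vowels become 'a' (matching first vowel). 'fafo' -> 'fafa'
Rule 2: Consonant Assimilation: no voiced obstruent (b/d/g/v/z) stands immediately before a voiceless consonant (p/t/k/s/f). No change.
Rule 3: Final Devoicing: the word ends in the vowel 'a', not a consonant. No change.
Final form: 'fafa'

fafa


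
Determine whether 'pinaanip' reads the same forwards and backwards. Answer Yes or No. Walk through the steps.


Forward: 'pinaanip'
Reversed: 'pinaanip'
They are identical.

Yes


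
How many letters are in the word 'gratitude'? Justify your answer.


Spell out 'gratitude' and number each letter: g(1), r(2), a(3), t(4), i(5), t(6), u(7), d(8), e(9). Total: 9 letters.

9


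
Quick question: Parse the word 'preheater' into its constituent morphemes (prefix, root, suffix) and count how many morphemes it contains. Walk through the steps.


Step 1: Identify prefix: 'pre' (meaning: before)
Step 2: Identify root: 'heat'
Step 3: Identify suffix(es): 'er'
Decomposition: pre- (prefix: before) + heat (root) + -er (suffix: one who)
Total morphemes: 3

3 morphemes (pre- (prefix: before) + heat (root) + -er (suffix: one who))


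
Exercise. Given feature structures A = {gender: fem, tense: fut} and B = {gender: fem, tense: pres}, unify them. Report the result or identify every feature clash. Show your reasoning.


Compare features:
gender: A=fem vs B=fem -> unified: fem
tense: A=fut vs B=pres -> CLASH
Clash detected on feature 'tense' (fut vs pres); unification fails.

CLASH on 'tense' (fut vs pres)


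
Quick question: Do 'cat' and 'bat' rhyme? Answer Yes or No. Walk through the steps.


Rime (stressed vowel + following sounds) of 'cat': -at = /æt/
Rime of 'bat': -at = /æt/
/æt/ and /æt/ are the same ending sound, so the words rhyme.

Yes


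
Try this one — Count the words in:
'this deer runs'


Split into words: this | deer | runs = 3 words.

3


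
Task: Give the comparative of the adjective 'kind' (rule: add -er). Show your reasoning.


Apply comparative formation (add -er): 'kind' -> 'kinder'.

kinder


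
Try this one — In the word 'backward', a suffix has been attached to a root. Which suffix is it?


The word 'backward' = 'back' (root) + '-ward' (suffix). The suffix is '-ward'.

ward


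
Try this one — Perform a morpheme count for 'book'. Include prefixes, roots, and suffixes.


Decomposition: book (free morpheme) = 1 morpheme(s)

1 morphemes


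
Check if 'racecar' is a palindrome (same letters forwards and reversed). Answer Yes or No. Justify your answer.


Forward: 'racecar'
Reversed: 'racecar'
They are identical.

Yes


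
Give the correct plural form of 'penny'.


Apply rule: Change -y to -ies (consonant + y). 'penny' becomes 'pennies'.

pennies


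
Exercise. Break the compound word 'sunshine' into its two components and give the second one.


Split 'sunshine' into 'sun' + 'shine'. The second part is 'shine'.

shine


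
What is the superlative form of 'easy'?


Apply superlative formation (consonant + y: change y to i, add -est): 'easy' -> 'easiest'.

easiest


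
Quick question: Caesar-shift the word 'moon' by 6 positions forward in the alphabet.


Shift each letter by 6: m -> s, o -> u, o -> u, n -> t. Result: 'suut'.

suut


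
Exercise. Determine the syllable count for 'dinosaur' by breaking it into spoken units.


Break 'dinosaur' into syllables: di-no-saur -> di | no | saur = 3 syllables

3 syllables


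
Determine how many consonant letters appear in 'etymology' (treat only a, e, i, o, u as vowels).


Consonants in 'etymology': t, y, m, l, g, y = 6 consonants.

6


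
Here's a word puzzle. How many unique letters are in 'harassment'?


Unique letters in 'harassment': {a, e, h, m, n, r, s, t} = 8 distinct letters.

8


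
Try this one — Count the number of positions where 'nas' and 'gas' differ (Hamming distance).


Alignment:
Position 1: 'n' vs 'g' = DIFFER
Position 2: 'a' vs 'a' = match
Position 3: 's' vs 's' = match
Total differences: 1

1


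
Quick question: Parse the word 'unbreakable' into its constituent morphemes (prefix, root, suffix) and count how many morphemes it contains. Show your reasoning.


Step 1: Identify prefix: 'un' (meaning: not/reverse)
Step 2: Identify root: 'break'
Step 3: Identify suffix(es): 'able'
Decomposition: un- (prefix: not/reverse) + break (root) + -able (suffix: capable of)
Total morphemes: 3

3 morphemes (un- (prefix: not/reverse) + break (root) + -able (suffix: capable of))


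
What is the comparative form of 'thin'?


Apply comparative formation (double final consonant, add -er): 'thin' -> 'thinner'.

thinner


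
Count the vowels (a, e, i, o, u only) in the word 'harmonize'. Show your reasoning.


Vowels in 'harmonize': a, o, i, e = 4 vowels.

4


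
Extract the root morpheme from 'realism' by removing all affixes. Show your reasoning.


Remove suffix '-ism' from 'realism' to get root 'real'.

real


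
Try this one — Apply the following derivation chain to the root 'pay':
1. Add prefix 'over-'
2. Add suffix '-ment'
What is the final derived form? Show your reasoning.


Step 1: Add prefix 'over-' to 'pay' = 'overpay'
Step 2: Add suffix '-ment' to 'overpay' = 'overpayment'

overpayment


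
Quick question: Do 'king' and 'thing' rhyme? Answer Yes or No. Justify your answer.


Rime (stressed vowel + following sounds) of 'king': -ing = /ɪŋ/
Rime of 'thing': -ing = /ɪŋ/
/ɪŋ/ and /ɪŋ/ are the same ending sound, so the words rhyme.

Yes


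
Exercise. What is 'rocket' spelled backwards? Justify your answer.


Reverse 'rocket' character by character: 'tekcor'.

tekcor


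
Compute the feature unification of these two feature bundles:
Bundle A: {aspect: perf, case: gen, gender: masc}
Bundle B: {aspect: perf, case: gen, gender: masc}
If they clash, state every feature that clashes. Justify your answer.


Compare features:
aspect: A=perf vs B=perf -> unified: perf
case: A=gen vs B=gen -> unified: gen
gender: A=masc vs B=masc -> unified: masc
No clashes found.

Unified: {aspect: perf, case: gen, gender: masc}


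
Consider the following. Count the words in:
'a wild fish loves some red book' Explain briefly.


Split into words: a | wild | fish | loves | some | red | book = 7 words.

7


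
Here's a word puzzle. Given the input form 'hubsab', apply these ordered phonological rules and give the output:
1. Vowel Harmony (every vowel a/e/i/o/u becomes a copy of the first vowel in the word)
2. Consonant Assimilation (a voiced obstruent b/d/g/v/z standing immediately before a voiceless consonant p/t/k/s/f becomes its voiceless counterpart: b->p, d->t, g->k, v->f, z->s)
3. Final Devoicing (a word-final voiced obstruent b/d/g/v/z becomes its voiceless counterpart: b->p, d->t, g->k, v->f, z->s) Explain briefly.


Starting form: 'hubsab'
Rule 1: Vowel Harmony: all vowels become 'u' (matching first vowel). 'hubsab' -> 'hubsub'
Rule 2: Consonant Assimilation: voiced obstruent before voiceless consonant becomes voiceless ('bs' -> 'ps'). 'hubsub' -> 'hupsub'
Rule 3: Final Devoicing: word-final voiced obstruent 'b' becomes voiceless 'p'. 'hupsub' -> 'hupsup'
Final form: 'hupsup'

hupsup


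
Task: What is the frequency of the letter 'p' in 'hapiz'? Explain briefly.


Letter 'p' in 'hapiz': found at position(s) 3 = 1 occurrence(s).

1


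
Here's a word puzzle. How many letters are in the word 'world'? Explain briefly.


Spell out 'world' and number each letter: w(1), o(2), r(3), l(4), d(5). Total: 5 letters.

5


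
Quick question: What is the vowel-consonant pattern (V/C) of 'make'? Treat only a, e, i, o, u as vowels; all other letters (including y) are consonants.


Letter mapping: m = C, a = V, k = C, e = V.

CVCV


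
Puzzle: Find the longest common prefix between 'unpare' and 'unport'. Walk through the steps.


Compare from the start: 3 characters match: 'unp'. Mismatch at position 4: 'a' vs 'o'.

unp


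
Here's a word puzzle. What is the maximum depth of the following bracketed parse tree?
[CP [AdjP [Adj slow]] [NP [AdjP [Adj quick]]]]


Count bracket nesting levels:
'[' at pos 0: depth = 1
'[' at pos 4: depth = 2
'[' at pos 10: depth = 3
'[' at pos 22: depth = 2
'[' at pos 26: depth = 3
'[' at pos 32: depth = 4
Maximum depth reached: 4

4


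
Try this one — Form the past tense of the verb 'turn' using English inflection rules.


Apply rule: Add -ed. 'turn' becomes 'turned'.

turned


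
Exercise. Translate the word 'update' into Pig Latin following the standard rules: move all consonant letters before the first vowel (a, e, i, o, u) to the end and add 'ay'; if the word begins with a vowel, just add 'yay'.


'update' starts with a vowel, so add 'yay': 'updateyay'.

updateyay


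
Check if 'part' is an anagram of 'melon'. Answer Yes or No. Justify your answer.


Sorted letters of 'part': 'aprt'
Sorted letters of 'melon': 'elmno'
They do not match.

No


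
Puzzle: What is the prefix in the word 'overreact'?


The word 'overreact' = 'over' (prefix) + 'react' (root). The prefix is 'over'.

over


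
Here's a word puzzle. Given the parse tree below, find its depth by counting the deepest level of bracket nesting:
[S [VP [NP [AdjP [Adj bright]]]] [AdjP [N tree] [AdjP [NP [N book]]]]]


Count bracket nesting levels:
'[' at pos 0: depth = 1
'[' at pos 3: depth = 2
'[' at pos 7: depth = 3
'[' at pos 11: depth = 4
'[' at pos 17: depth = 5
'[' at pos 33: depth = 2
'[' at pos 39: depth = 3
'[' at pos 48: depth = 3
'[' at pos 54: depth = 4
'[' at pos 58: depth = 5
Maximum depth reached: 5

5


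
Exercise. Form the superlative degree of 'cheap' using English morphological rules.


Apply superlative formation (add -est): 'cheap' -> 'cheapest'.

cheapest


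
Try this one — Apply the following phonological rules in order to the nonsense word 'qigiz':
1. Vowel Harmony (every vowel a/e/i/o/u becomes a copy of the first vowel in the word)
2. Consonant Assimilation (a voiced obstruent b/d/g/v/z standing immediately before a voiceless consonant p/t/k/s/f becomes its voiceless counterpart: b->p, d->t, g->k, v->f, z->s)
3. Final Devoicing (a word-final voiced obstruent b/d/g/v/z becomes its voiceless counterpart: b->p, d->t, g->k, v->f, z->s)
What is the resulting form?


Starting form: 'qigiz'
Rule 1: Vowel Harmony: all vowels already match. No change.
Rule 2: Consonant Assimilation: no voiced obstruent (b/d/g/v/z) stands immediately before a voiceless consonant (p/t/k/s/f). No change.
Rule 3: Final Devoicing: word-final voiced obstruent 'z' becomes voiceless 's'. 'qigiz' -> 'qigis'
Final form: 'qigis'

qigis


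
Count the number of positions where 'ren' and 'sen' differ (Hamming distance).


Alignment:
Position 1: 'r' vs 's' = DIFFER
Position 2: 'e' vs 'e' = match
Position 3: 'n' vs 'n' = match
Total differences: 1

1


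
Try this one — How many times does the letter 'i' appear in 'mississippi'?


Letter 'i' in 'mississippi': found at position(s) 2, 5, 8, 11 = 4 occurrence(s).

4


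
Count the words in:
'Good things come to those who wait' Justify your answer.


Split into words: Good | things | come | to | those | who | wait = 7 words.

7


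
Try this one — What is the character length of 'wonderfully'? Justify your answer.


Spell out 'wonderfully' and number each letter: w(1), o(2), n(3), d(4), e(5), r(6), f(7), u(8), l(9), l(10), y(11). Total: 11 letters.

11


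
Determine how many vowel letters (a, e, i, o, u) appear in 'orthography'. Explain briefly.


Vowels in 'orthography': o, o, a = 3 vowels.

3


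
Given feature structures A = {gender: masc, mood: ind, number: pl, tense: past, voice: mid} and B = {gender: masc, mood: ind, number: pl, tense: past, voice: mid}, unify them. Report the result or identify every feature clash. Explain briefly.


Compare features:
gender: A=masc vs B=masc -> unified: masc
mood: A=ind vs B=ind -> unified: ind
number: A=pl vs B=pl -> unified: pl
tense: A=past vs B=past -> unified: past
voice: A=mid vs B=mid -> unified: mid
No clashes found.

Unified: {gender: masc, mood: ind, number: pl, tense: past, voice: mid}


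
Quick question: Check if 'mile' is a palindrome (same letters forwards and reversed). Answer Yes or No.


Forward: 'mile'
Reversed: 'elim'
They differ.

No


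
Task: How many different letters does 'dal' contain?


Unique letters in 'dal': {a, d, l} = 3 distinct letters.

3


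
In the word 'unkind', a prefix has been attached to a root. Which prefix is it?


The word 'unkind' = 'un' (prefix) + 'kind' (root). The prefix is 'un'.

un


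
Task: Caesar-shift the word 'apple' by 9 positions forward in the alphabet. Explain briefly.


Shift each letter by 9: a -> j, p -> y, p -> y, l -> u, e -> n. Result: 'jyyun'.

jyyun


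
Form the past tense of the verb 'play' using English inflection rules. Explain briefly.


Apply rule: Add -ed. 'play' becomes 'played'.

played


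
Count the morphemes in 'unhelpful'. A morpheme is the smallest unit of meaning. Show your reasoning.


Decomposition: un- (prefix) + help (root) + -ful (suffix) = 3 morpheme(s)

3 morphemes


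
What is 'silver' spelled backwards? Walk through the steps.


Reverse 'silver' character by character: 'revlis'.

revlis


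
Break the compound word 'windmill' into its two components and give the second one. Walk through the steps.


Split 'windmill' into 'wind' + 'mill'. The second part is 'mill'.

mill


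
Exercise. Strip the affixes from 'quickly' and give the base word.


Remove suffix '-ly' from 'quickly' to get root 'quick'.

quick


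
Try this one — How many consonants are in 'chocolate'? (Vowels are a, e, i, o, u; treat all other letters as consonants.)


Consonants in 'chocolate': c, h, c, l, t = 5 consonants.

5


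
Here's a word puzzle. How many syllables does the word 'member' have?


Break 'member' into syllables: mem-ber -> mem | ber = 2 syllables

2 syllables


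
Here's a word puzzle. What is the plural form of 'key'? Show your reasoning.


Apply rule: Add -s. 'key' becomes 'keys'.

keys


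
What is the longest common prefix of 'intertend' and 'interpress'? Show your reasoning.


Compare from the start: 5 characters match: 'inter'. Mismatch at position 6: 't' vs 'p'.

inter


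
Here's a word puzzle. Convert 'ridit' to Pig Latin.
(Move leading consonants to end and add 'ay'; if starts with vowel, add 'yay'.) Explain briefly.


'ridit': move consonant cluster 'r' to end and add 'ay': 'iditray'.

iditray


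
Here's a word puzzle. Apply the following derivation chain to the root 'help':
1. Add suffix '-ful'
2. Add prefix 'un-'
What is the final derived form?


Step 1: Add suffix '-ful' to 'help' = 'helpful'
Step 2: Add prefix 'un-' to 'helpful' = 'unhelpful'

unhelpful


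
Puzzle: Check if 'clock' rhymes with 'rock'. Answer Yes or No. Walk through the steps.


Rime (stressed vowel + following sounds) of 'clock': -ock = /ɒk/
Rime of 'rock': -ock = /ɒk/
/ɒk/ and /ɒk/ are the same ending sound, so the words rhyme.

Yes


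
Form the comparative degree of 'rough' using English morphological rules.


Apply comparative formation (add -er): 'rough' -> 'rougher'.

rougher


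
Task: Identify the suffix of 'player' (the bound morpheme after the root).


The word 'player' = 'play' (root) + '-er' (suffix). The suffix is '-er'.

er


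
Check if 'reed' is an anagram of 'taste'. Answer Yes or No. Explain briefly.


Sorted letters of 'reed': 'deer'
Sorted letters of 'taste': 'aestt'
They do not match.

No


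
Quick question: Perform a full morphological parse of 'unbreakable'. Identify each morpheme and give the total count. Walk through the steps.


Step 1: Identify prefix: 'un' (meaning: not/reverse)
Step 2: Identify root: 'break'
Step 3: Identify suffix(es): 'able'
Decomposition: un- (prefix: not/reverse) + break (root) + -able (suffix: capable of)
Total morphemes: 3

3 morphemes (un- (prefix: not/reverse) + break (root) + -able (suffix: capable of))


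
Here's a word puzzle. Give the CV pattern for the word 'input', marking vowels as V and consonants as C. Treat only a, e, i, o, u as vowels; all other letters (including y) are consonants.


Letter mapping: i = V, n = C, p = C, u = V, t = C.

VCCVC


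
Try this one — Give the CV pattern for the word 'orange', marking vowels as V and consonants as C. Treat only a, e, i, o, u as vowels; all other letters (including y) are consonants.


Letter mapping: o = V, r = C, a = V, n = C, g = C, e = V.

VCVCCV


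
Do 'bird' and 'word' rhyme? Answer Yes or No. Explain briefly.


Rime (stressed vowel + following sounds) of 'bird': -ird = /ɜːrd/
Rime of 'word': -ord = /ɜːrd/
/ɜːrd/ and /ɜːrd/ are the same ending sound, so the words rhyme.

Yes


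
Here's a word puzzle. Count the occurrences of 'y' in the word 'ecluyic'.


Letter 'y' in 'ecluyic': found at position(s) 5 = 1 occurrence(s).

1


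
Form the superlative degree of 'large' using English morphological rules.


Apply superlative formation (ends in e: add -st): 'large' -> 'largest'.

largest


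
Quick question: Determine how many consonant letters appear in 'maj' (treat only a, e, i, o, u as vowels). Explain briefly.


Consonants in 'maj': m, j = 2 consonants.

2


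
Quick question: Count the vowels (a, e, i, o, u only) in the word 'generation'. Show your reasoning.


Vowels in 'generation': e, e, a, i, o = 5 vowels.

5


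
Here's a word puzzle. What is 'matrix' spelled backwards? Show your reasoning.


Reverse 'matrix' character by character: 'xirtam'.

xirtam


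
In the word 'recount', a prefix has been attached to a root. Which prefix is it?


The word 'recount' = 're' (prefix) + 'count' (root). The prefix is 're'.

re


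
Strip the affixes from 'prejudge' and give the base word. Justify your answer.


Remove prefix 'pre' from 'prejudge' to get root 'judge'.

judge


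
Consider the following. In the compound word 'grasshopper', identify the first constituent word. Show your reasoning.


Split 'grasshopper' into 'grass' + 'hopper'. The first part is 'grass'.

grass


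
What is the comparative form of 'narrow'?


Apply comparative formation (add -er): 'narrow' -> 'narrower'.

narrower


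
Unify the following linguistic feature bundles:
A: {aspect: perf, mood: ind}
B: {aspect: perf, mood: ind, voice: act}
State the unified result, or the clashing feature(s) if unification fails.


Compare features:
aspect: A=perf vs B=perf -> unified: perf
mood: A=ind vs B=ind -> unified: ind
voice: A=_ vs B=act -> unified: act
No clashes found.

Unified: {aspect: perf, mood: ind, voice: act}


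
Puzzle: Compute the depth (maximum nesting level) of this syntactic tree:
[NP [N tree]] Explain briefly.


Count bracket nesting levels:
'[' at pos 0: depth = 1
'[' at pos 4: depth = 2
Maximum depth reached: 2

2


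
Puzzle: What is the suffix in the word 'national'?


The word 'national' = 'nation' (root) + '-al' (suffix). The suffix is '-al'.

al


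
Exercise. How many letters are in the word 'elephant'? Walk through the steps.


Spell out 'elephant' and number each letter: e(1), l(2), e(3), p(4), h(5), a(6), n(7), t(8). Total: 8 letters.

8


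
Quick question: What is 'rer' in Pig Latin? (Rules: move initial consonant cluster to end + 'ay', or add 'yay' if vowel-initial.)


'rer': move consonant cluster 'r' to end and add 'ay': 'erray'.

erray


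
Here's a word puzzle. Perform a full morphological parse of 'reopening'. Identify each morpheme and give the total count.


Step 1: Identify prefix: 're' (meaning: again)
Step 2: Identify root: 'open'
Step 3: Identify suffix(es): 'ing'
Decomposition: re- (prefix: again) + open (root) + -ing (suffix: ongoing action)
Total morphemes: 3

3 morphemes (re- (prefix: again) + open (root) + -ing (suffix: ongoing action))


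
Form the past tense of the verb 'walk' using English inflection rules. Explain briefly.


Apply rule: Add -ed. 'walk' becomes 'walked'.

walked


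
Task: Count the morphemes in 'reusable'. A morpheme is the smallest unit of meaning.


Decomposition: re- (prefix) + use (root) + -able (suffix) = 3 morpheme(s)

3 morphemes


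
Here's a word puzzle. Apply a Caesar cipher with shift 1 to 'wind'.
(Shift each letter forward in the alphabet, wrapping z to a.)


Shift each letter by 1: w -> x, i -> j, n -> o, d -> e. Result: 'xjoe'.

xjoe


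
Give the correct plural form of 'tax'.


Apply rule: Add -es (sibilant/fricative ending). 'tax' becomes 'taxes'.

taxes


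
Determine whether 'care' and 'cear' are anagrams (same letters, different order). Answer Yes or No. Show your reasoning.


Sorted letters of 'care': 'acer'
Sorted letters of 'cear': 'acer'
They match.

Yes


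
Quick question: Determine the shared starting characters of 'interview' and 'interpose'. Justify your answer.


Compare from the start: 5 characters match: 'inter'. Mismatch at position 6: 'v' vs 'p'.

inter


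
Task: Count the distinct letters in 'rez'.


Unique letters in 'rez': {e, r, z} = 3 distinct letters.

3


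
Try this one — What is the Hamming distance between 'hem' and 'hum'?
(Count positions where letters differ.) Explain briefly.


Alignment:
Position 1: 'h' vs 'h' = match
Position 2: 'e' vs 'u' = DIFFER
Position 3: 'm' vs 'm' = match
Total differences: 1

1


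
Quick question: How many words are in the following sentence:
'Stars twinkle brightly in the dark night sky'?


Split into words: Stars | twinkle | brightly | in | the | dark | night | sky = 8 words.

8


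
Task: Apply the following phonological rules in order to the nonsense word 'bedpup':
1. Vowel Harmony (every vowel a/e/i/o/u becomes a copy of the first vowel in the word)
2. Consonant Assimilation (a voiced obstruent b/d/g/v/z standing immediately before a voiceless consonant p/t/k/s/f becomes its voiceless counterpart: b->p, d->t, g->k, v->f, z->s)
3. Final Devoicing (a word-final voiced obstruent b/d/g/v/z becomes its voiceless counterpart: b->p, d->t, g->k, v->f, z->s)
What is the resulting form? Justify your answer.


Starting form: 'bedpup'
Rule 1: Vowel Harmony: all vowels become 'e' (matching first vowel). 'bedpup' -> 'bedpep'
Rule 2: Consonant Assimilation: voiced obstruent before voiceless consonant becomes voiceless ('dp' -> 'tp'). 'bedpep' -> 'betpep'
Rule 3: Final Devoicing: final consonant 'p' is not one of the voiced obstruents b/d/g/v/z. No change.
Final form: 'betpep'

betpep


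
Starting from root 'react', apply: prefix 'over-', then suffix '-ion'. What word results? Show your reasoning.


Step 1: Add prefix 'over-' to 'react' = 'overreact'
Step 2: Add suffix '-ion' to 'overreact' = 'overreaction'

overreaction


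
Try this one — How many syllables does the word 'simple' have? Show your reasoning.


Break 'simple' into syllables: sim-ple -> sim | ple = 2 syllables

2 syllables


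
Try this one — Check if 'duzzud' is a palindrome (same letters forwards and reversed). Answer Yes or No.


Forward: 'duzzud'
Reversed: 'duzzud'
They are identical.

Yes


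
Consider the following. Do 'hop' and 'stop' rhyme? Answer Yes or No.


Rime (stressed vowel + following sounds) of 'hop': -op = /ɒp/
Rime of 'stop': -op = /ɒp/
/ɒp/ and /ɒp/ are the same ending sound, so the words rhyme.

Yes


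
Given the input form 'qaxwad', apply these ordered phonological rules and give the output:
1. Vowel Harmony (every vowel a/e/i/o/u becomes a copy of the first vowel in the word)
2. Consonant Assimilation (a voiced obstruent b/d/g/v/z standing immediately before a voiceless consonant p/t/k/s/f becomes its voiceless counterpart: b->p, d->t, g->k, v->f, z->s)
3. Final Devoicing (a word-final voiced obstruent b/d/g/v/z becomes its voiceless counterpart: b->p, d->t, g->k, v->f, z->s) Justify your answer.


Starting form: 'qaxwad'
Rule 1: Vowel Harmony: all vowels already match. No change.
Rule 2: Consonant Assimilation: no voiced obstruent (b/d/g/v/z) stands immediately before a voiceless consonant (p/t/k/s/f). No change.
Rule 3: Final Devoicing: word-final voiced obstruent 'd' becomes voiceless 't'. 'qaxwad' -> 'qaxwat'
Final form: 'qaxwat'

qaxwat


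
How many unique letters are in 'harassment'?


Unique letters in 'harassment': {a, e, h, m, n, r, s, t} = 8 distinct letters.

8


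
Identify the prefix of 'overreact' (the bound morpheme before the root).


The word 'overreact' = 'over' (prefix) + 'react' (root). The prefix is 'over'.

over


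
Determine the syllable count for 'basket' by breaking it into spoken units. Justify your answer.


Break 'basket' into syllables: bas-ket -> bas | ket = 2 syllables

2 syllables


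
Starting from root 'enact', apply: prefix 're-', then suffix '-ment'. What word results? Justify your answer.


Step 1: Add prefix 're-' to 'enact' = 'reenact'
Step 2: Add suffix '-ment' to 'reenact' = 'reenactment'

reenactment


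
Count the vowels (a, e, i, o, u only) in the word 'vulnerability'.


Vowels in 'vulnerability': u, e, a, i, i = 5 vowels.

5


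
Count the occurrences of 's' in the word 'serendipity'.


Letter 's' in 'serendipity': found at position(s) 1 = 1 occurrence(s).

1


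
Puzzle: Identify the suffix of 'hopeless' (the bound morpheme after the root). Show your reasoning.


The word 'hopeless' = 'hope' (root) + '-less' (suffix). The suffix is '-less'.

less


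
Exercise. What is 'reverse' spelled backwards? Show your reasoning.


Reverse 'reverse' character by character: 'esrever'.

esrever


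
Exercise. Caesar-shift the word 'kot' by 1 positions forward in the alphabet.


Shift each letter by 1: k -> l, o -> p, t -> u. Result: 'lpu'.

lpu


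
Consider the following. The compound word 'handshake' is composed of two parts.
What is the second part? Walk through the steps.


Split 'handshake' into 'hand' + 'shake'. The second part is 'shake'.

shake


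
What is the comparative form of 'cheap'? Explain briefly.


Apply comparative formation (add -er): 'cheap' -> 'cheaper'.

cheaper


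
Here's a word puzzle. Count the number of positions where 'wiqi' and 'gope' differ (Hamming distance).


Alignment:
Position 1: 'w' vs 'g' = DIFFER
Position 2: 'i' vs 'o' = DIFFER
Position 3: 'q' vs 'p' = DIFFER
Position 4: 'i' vs 'e' = DIFFER
Total differences: 4

4
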